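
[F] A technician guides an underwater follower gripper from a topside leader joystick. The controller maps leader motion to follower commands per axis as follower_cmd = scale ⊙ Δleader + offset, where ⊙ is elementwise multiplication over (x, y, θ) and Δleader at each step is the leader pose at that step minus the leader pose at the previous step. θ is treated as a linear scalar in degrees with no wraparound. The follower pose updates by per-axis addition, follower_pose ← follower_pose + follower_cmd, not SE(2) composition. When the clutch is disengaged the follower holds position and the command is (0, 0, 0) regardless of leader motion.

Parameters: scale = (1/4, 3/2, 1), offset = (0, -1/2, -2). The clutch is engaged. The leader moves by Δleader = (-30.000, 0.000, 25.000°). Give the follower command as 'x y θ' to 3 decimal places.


axis x: 1/4·-30.000 + 0 = -7.500
axis y: 3/2·0.000 + -1/2 = -0.500
axis θ: 1·25.000 + -2 = 23.000

-7.500 -0.500 23.000


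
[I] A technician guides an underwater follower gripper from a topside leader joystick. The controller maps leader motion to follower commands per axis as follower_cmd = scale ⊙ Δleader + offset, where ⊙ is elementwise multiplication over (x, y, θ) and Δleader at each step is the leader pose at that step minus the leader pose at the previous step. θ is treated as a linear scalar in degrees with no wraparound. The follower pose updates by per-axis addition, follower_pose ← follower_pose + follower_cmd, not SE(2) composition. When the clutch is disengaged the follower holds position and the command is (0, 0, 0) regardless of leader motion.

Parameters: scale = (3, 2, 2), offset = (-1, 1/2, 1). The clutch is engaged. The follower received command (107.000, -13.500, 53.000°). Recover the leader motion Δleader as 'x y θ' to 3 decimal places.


axis x: (107.000 − -1) / (3) = 36.000
axis y: (-13.500 − 1/2) / (2) = -7.000
axis θ: (53.000 − 1) / (2) = 26.000

36.000 -7.000 26.000


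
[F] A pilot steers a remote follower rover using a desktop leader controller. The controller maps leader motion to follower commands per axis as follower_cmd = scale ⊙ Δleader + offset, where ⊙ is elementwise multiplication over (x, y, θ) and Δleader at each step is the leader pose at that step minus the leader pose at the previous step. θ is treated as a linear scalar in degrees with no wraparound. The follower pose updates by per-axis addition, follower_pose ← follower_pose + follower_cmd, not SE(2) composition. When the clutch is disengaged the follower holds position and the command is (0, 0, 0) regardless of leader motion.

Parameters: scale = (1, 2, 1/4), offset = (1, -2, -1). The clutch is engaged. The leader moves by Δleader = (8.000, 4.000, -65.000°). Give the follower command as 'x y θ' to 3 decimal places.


axis x: 1·8.000 + 1 = 9.000
axis y: 2·4.000 + -2 = 6.000
axis θ: 1/4·-65.000 + -1 = -17.250

9.000 6.000 -17.250


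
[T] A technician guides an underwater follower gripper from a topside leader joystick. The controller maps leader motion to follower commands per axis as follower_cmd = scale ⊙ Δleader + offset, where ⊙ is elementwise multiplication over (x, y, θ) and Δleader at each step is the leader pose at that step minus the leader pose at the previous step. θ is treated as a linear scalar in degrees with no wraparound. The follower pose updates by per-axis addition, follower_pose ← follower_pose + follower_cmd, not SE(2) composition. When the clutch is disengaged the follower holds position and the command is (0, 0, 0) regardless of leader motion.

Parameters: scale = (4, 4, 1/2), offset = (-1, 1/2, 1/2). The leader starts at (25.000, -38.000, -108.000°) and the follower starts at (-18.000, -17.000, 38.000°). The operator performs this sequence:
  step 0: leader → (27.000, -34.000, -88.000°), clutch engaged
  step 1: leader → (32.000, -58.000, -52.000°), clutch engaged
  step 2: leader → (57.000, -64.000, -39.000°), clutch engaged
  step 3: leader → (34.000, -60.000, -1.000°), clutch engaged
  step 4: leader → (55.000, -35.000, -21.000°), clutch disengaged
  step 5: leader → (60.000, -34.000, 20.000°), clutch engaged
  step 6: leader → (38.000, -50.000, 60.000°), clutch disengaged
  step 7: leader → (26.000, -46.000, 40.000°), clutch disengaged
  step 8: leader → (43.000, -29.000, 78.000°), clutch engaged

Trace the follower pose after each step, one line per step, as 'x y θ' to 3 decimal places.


step 0: Δleader=(2.000, 4.000, 20.000°), engaged; cmd=(7.000, 16.500, 10.500°) → follower=(-11.000, -0.500, 48.500°)
step 1: Δleader=(5.000, -24.000, 36.000°), engaged; cmd=(19.000, -95.500, 18.500°) → follower=(8.000, -96.000, 67.000°)
step 2: Δleader=(25.000, -6.000, 13.000°), engaged; cmd=(99.000, -23.500, 7.000°) → follower=(107.000, -119.500, 74.000°)
step 3: Δleader=(-23.000, 4.000, 38.000°), engaged; cmd=(-93.000, 16.500, 19.500°) → follower=(14.000, -103.000, 93.500°)
step 4: Δleader=(21.000, 25.000, -20.000°), disengaged; cmd=(0,0,0) → follower holds at (14.000, -103.000, 93.500°)
step 5: Δleader=(5.000, 1.000, 41.000°), engaged; cmd=(19.000, 4.500, 21.000°) → follower=(33.000, -98.500, 114.500°)
step 6: Δleader=(-22.000, -16.000, 40.000°), disengaged; cmd=(0,0,0) → follower holds at (33.000, -98.500, 114.500°)
step 7: Δleader=(-12.000, 4.000, -20.000°), disengaged; cmd=(0,0,0) → follower holds at (33.000, -98.500, 114.500°)
step 8: Δleader=(17.000, 17.000, 38.000°), engaged; cmd=(67.000, 68.500, 19.500°) → follower=(100.000, -30.000, 134.000°)

-11.000 -0.500 48.500
8.000 -96.000 67.000
107.000 -119.500 74.000
14.000 -103.000 93.500
14.000 -103.000 93.500
33.000 -98.500 114.500
33.000 -98.500 114.500
33.000 -98.500 114.500
100.000 -30.000 134.000


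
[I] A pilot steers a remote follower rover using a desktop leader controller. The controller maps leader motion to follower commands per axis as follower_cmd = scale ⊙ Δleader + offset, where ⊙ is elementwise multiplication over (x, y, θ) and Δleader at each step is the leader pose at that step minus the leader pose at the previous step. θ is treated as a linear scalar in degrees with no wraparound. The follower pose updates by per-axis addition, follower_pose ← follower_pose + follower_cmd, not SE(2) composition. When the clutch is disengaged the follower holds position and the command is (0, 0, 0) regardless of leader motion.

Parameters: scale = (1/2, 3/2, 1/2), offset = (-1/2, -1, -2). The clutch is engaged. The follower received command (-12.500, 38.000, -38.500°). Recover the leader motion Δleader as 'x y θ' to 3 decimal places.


axis x: (-12.500 − -1/2) / (1/2) = -24.000
axis y: (38.000 − -1) / (3/2) = 26.000
axis θ: (-38.500 − -2) / (1/2) = -73.000

-24.000 26.000 -73.000


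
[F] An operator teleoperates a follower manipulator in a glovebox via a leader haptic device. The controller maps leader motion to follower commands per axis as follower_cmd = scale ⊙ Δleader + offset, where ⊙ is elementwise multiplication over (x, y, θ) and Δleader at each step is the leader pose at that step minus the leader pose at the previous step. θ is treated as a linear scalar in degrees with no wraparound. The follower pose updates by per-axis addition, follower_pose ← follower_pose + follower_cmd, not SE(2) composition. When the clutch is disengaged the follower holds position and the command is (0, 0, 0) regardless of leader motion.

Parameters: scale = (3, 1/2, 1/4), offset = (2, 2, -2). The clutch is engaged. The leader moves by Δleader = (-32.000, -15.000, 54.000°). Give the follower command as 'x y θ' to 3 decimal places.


axis x: 3·-32.000 + 2 = -94.000
axis y: 1/2·-15.000 + 2 = -5.500
axis θ: 1/4·54.000 + -2 = 11.500

-94.000 -5.500 11.500


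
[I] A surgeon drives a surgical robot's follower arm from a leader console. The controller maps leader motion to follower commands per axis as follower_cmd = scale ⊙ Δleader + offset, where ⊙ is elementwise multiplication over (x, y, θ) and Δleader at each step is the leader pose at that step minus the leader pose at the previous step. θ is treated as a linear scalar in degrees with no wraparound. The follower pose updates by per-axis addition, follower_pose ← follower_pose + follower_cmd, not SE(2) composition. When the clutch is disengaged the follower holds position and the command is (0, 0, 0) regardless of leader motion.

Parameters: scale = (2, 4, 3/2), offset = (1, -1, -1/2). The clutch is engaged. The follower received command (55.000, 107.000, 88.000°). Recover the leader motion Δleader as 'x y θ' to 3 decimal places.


axis x: (55.000 − 1) / (2) = 27.000
axis y: (107.000 − -1) / (4) = 27.000
axis θ: (88.000 − -1/2) / (3/2) = 59.000

27.000 27.000 59.000


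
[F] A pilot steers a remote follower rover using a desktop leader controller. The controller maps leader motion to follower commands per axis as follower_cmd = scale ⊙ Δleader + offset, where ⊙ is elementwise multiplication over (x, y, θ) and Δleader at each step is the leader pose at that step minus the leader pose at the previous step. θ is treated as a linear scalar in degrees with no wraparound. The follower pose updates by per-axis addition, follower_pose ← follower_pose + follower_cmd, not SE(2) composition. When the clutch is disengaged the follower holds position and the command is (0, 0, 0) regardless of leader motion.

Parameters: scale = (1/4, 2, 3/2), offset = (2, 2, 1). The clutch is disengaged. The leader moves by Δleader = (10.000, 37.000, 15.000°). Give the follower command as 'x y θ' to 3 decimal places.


0.000 0.000 0.000

clutch disengaged → follower holds; cmd = (0, 0, 0)


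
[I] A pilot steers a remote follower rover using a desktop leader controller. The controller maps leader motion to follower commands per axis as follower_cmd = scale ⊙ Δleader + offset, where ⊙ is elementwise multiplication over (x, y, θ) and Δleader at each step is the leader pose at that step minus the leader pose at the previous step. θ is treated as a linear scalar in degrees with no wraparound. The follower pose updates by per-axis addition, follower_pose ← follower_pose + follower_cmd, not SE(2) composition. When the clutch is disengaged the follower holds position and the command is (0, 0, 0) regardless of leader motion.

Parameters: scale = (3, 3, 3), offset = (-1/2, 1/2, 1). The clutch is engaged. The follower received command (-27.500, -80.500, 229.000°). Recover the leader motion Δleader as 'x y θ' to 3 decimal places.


axis x: (-27.500 − -1/2) / (3) = -9.000
axis y: (-80.500 − 1/2) / (3) = -27.000
axis θ: (229.000 − 1) / (3) = 76.000

-9.000 -27.000 76.000


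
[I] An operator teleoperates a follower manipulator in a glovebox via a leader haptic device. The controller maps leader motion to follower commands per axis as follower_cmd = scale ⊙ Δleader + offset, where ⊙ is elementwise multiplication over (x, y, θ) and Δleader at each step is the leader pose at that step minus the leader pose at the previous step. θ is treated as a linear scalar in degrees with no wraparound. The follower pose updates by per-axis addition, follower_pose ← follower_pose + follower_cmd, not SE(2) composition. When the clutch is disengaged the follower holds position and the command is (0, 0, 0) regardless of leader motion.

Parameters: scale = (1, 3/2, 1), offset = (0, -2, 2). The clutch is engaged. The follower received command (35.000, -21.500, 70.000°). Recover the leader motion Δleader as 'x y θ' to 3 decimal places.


axis x: (35.000 − 0) / (1) = 35.000
axis y: (-21.500 − -2) / (3/2) = -13.000
axis θ: (70.000 − 2) / (1) = 68.000

35.000 -13.000 68.000


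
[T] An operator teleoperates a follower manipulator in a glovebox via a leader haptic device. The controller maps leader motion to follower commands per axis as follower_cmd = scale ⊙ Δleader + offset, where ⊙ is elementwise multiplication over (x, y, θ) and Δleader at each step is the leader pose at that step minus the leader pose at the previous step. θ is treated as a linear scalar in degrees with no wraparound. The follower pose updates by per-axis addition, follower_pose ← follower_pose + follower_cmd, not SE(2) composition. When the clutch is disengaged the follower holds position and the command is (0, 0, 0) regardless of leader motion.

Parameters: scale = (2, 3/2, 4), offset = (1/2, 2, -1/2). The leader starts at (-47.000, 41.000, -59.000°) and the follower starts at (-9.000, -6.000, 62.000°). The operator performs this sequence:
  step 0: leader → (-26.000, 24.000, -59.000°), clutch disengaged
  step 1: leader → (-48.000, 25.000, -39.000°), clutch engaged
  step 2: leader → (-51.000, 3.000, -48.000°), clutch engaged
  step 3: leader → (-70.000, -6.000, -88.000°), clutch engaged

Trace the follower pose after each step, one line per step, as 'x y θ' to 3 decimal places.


step 0: Δleader=(21.000, -17.000, 0.000°), disengaged; cmd=(0,0,0) → follower holds at (-9.000, -6.000, 62.000°)
step 1: Δleader=(-22.000, 1.000, 20.000°), engaged; cmd=(-43.500, 3.500, 79.500°) → follower=(-52.500, -2.500, 141.500°)
step 2: Δleader=(-3.000, -22.000, -9.000°), engaged; cmd=(-5.500, -31.000, -36.500°) → follower=(-58.000, -33.500, 105.000°)
step 3: Δleader=(-19.000, -9.000, -40.000°), engaged; cmd=(-37.500, -11.500, -160.500°) → follower=(-95.500, -45.000, -55.500°)

-9.000 -6.000 62.000
-52.500 -2.500 141.500
-58.000 -33.500 105.000
-95.500 -45.000 -55.500


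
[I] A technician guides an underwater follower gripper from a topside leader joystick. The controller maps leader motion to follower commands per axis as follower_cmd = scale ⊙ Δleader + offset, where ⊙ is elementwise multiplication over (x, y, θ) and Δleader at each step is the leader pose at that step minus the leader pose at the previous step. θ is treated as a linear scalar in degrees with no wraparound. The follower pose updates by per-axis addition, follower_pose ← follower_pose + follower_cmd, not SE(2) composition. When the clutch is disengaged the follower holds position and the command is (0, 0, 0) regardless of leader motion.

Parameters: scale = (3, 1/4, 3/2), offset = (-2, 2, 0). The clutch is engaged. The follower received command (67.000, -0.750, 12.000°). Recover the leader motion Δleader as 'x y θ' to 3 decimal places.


axis x: (67.000 − -2) / (3) = 23.000
axis y: (-0.750 − 2) / (1/4) = -11.000
axis θ: (12.000 − 0) / (3/2) = 8.000

23.000 -11.000 8.000


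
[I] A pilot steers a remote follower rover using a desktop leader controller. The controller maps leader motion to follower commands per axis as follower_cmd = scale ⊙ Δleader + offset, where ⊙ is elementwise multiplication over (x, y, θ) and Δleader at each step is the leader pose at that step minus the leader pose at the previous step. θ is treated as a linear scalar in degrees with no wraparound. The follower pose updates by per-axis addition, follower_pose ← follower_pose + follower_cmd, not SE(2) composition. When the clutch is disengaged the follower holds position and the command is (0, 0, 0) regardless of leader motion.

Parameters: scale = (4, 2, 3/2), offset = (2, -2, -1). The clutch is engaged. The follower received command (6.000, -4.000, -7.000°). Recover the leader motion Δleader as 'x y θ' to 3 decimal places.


1.000 -1.000 -4.000

axis x: (6.000 − 2) / (4) = 1.000
axis y: (-4.000 − -2) / (2) = -1.000
axis θ: (-7.000 − -1) / (3/2) = -4.000


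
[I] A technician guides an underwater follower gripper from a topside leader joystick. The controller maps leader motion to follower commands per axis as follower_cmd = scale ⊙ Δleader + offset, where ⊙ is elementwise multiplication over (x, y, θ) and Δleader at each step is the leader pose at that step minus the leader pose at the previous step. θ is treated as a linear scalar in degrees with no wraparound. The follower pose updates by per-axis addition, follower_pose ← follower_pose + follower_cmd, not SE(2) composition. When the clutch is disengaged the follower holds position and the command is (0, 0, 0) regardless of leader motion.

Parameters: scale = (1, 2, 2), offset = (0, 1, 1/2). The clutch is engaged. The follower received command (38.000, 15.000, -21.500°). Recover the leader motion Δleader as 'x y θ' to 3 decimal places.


38.000 7.000 -11.000

axis x: (38.000 − 0) / (1) = 38.000
axis y: (15.000 − 1) / (2) = 7.000
axis θ: (-21.500 − 1/2) / (2) = -11.000


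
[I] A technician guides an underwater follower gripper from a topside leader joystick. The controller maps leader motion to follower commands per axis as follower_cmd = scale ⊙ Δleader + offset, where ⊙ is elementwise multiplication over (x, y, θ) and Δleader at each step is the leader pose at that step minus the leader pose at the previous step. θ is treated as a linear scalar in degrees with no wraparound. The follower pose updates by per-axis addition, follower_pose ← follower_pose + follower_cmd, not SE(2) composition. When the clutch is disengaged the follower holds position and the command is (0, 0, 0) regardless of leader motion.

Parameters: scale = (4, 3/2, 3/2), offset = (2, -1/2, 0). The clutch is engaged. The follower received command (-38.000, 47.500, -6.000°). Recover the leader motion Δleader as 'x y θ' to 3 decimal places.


axis x: (-38.000 − 2) / (4) = -10.000
axis y: (47.500 − -1/2) / (3/2) = 32.000
axis θ: (-6.000 − 0) / (3/2) = -4.000

-10.000 32.000 -4.000


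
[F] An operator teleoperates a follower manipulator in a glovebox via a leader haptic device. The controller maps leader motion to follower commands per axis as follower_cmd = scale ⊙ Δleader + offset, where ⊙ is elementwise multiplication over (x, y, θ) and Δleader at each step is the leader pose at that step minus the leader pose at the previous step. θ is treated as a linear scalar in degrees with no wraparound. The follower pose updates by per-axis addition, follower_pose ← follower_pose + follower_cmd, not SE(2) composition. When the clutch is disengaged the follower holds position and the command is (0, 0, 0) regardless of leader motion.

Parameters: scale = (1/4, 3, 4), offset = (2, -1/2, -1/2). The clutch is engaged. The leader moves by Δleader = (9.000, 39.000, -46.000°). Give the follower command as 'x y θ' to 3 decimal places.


axis x: 1/4·9.000 + 2 = 4.250
axis y: 3·39.000 + -1/2 = 116.500
axis θ: 4·-46.000 + -1/2 = -184.500

4.250 116.500 -184.500


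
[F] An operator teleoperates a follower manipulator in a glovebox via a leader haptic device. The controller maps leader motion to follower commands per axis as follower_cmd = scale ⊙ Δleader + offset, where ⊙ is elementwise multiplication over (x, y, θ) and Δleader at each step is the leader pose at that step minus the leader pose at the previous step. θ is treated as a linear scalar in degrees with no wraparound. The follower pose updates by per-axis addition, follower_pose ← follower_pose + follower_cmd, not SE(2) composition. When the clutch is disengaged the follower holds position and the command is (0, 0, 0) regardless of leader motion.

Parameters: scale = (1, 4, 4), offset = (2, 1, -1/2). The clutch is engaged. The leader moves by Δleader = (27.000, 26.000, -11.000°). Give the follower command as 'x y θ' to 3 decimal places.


axis x: 1·27.000 + 2 = 29.000
axis y: 4·26.000 + 1 = 105.000
axis θ: 4·-11.000 + -1/2 = -44.500

29.000 105.000 -44.500


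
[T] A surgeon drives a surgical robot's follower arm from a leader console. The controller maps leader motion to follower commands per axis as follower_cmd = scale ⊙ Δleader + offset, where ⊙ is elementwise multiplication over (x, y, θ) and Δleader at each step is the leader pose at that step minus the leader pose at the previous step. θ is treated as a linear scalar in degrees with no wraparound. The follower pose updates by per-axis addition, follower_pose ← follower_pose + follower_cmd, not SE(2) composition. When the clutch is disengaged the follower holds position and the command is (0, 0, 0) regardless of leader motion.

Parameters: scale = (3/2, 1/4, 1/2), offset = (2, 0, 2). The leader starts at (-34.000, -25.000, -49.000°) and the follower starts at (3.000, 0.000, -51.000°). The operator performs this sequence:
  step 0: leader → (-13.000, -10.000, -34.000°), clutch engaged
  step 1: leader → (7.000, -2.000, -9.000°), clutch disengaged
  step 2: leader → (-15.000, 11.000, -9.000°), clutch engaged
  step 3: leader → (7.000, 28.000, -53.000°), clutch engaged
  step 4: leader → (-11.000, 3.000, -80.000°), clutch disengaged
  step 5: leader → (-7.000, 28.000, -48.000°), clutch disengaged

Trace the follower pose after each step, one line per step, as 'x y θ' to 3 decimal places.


36.500 3.750 -41.500
36.500 3.750 -41.500
5.500 7.000 -39.500
40.500 11.250 -59.500
40.500 11.250 -59.500
40.500 11.250 -59.500

step 0: Δleader=(21.000, 15.000, 15.000°), engaged; cmd=(33.500, 3.750, 9.500°) → follower=(36.500, 3.750, -41.500°)
step 1: Δleader=(20.000, 8.000, 25.000°), disengaged; cmd=(0,0,0) → follower holds at (36.500, 3.750, -41.500°)
step 2: Δleader=(-22.000, 13.000, 0.000°), engaged; cmd=(-31.000, 3.250, 2.000°) → follower=(5.500, 7.000, -39.500°)
step 3: Δleader=(22.000, 17.000, -44.000°), engaged; cmd=(35.000, 4.250, -20.000°) → follower=(40.500, 11.250, -59.500°)
step 4: Δleader=(-18.000, -25.000, -27.000°), disengaged; cmd=(0,0,0) → follower holds at (40.500, 11.250, -59.500°)
step 5: Δleader=(4.000, 25.000, 32.000°), disengaged; cmd=(0,0,0) → follower holds at (40.500, 11.250, -59.500°)


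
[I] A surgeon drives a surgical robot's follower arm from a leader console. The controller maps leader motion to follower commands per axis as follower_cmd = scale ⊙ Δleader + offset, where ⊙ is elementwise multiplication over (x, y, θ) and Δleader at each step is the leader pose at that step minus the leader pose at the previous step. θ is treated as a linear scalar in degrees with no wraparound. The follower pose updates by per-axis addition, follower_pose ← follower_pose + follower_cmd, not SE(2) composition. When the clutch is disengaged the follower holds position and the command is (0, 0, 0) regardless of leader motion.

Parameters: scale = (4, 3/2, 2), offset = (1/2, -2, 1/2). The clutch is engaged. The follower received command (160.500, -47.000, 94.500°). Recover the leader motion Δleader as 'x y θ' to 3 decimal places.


40.000 -30.000 47.000

axis x: (160.500 − 1/2) / (4) = 40.000
axis y: (-47.000 − -2) / (3/2) = -30.000
axis θ: (94.500 − 1/2) / (2) = 47.000


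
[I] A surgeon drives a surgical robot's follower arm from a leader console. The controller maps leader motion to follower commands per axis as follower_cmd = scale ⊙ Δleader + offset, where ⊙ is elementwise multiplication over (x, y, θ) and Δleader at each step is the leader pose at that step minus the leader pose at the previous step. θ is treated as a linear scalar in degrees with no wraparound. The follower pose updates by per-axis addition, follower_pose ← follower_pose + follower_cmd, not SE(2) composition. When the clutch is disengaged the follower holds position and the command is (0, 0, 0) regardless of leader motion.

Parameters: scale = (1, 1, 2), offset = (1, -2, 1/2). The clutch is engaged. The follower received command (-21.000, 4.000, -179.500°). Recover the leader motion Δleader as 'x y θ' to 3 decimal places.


-22.000 6.000 -90.000

axis x: (-21.000 − 1) / (1) = -22.000
axis y: (4.000 − -2) / (1) = 6.000
axis θ: (-179.500 − 1/2) / (2) = -90.000


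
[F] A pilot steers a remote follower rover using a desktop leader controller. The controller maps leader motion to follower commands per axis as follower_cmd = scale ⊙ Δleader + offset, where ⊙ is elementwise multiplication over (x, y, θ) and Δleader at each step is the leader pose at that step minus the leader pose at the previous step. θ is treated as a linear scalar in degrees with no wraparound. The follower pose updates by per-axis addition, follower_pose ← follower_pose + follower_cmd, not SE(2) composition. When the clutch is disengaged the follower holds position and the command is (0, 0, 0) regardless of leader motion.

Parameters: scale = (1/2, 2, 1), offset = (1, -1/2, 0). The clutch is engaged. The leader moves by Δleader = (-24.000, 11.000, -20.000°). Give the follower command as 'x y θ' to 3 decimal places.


axis x: 1/2·-24.000 + 1 = -11.000
axis y: 2·11.000 + -1/2 = 21.500
axis θ: 1·-20.000 + 0 = -20.000

-11.000 21.500 -20.000


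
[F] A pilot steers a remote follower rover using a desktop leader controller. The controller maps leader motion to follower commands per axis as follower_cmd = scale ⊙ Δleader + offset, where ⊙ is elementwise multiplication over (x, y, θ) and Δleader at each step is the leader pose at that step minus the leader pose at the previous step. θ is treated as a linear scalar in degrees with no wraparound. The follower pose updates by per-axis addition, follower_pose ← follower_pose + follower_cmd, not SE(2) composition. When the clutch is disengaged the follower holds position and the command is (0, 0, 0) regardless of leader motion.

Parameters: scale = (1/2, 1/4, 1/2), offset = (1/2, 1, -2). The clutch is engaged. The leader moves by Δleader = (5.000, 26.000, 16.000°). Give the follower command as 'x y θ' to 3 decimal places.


axis x: 1/2·5.000 + 1/2 = 3.000
axis y: 1/4·26.000 + 1 = 7.500
axis θ: 1/2·16.000 + -2 = 6.000

3.000 7.500 6.000


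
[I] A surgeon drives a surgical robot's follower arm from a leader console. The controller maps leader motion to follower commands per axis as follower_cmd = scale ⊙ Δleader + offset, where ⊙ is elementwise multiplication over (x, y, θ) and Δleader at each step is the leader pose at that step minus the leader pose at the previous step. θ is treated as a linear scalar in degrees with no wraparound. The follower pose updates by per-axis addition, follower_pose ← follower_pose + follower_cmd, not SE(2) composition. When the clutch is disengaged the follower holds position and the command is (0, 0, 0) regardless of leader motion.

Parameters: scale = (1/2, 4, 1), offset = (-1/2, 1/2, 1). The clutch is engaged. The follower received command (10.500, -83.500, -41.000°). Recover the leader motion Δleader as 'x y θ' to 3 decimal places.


22.000 -21.000 -42.000

axis x: (10.500 − -1/2) / (1/2) = 22.000
axis y: (-83.500 − 1/2) / (4) = -21.000
axis θ: (-41.000 − 1) / (1) = -42.000


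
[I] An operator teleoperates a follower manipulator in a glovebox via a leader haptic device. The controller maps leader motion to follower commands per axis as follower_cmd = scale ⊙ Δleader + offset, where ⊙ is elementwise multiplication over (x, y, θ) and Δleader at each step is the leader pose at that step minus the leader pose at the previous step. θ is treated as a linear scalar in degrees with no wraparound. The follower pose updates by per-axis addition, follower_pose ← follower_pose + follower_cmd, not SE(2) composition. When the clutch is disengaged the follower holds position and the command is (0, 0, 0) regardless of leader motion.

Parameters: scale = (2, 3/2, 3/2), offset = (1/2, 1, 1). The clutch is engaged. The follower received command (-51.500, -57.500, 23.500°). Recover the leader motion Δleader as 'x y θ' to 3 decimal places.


-26.000 -39.000 15.000

axis x: (-51.500 − 1/2) / (2) = -26.000
axis y: (-57.500 − 1) / (3/2) = -39.000
axis θ: (23.500 − 1) / (3/2) = 15.000


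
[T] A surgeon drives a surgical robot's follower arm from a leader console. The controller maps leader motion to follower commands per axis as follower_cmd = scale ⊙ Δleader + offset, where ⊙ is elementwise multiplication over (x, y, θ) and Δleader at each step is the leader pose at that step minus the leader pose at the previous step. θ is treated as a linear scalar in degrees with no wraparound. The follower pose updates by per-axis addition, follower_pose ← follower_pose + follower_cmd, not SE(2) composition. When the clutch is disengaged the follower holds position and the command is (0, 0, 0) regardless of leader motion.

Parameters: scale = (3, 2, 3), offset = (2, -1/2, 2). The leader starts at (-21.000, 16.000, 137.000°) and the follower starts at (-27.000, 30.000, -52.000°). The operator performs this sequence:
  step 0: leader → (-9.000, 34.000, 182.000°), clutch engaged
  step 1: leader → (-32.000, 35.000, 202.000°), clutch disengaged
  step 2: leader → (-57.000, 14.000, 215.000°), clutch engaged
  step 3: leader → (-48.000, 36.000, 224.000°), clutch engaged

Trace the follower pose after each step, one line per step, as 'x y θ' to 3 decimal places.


11.000 65.500 85.000
11.000 65.500 85.000
-62.000 23.000 126.000
-33.000 66.500 155.000

step 0: Δleader=(12.000, 18.000, 45.000°), engaged; cmd=(38.000, 35.500, 137.000°) → follower=(11.000, 65.500, 85.000°)
step 1: Δleader=(-23.000, 1.000, 20.000°), disengaged; cmd=(0,0,0) → follower holds at (11.000, 65.500, 85.000°)
step 2: Δleader=(-25.000, -21.000, 13.000°), engaged; cmd=(-73.000, -42.500, 41.000°) → follower=(-62.000, 23.000, 126.000°)
step 3: Δleader=(9.000, 22.000, 9.000°), engaged; cmd=(29.000, 43.500, 29.000°) → follower=(-33.000, 66.500, 155.000°)


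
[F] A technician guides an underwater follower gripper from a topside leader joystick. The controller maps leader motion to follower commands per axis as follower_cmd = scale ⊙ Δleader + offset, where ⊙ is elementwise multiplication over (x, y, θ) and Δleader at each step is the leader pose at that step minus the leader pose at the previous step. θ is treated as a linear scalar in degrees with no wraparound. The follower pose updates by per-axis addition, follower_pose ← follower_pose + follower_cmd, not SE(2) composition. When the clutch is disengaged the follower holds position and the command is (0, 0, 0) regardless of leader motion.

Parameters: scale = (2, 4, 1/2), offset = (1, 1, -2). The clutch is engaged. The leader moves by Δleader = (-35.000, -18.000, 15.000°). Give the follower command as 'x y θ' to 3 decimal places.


-69.000 -71.000 5.500

axis x: 2·-35.000 + 1 = -69.000
axis y: 4·-18.000 + 1 = -71.000
axis θ: 1/2·15.000 + -2 = 5.500


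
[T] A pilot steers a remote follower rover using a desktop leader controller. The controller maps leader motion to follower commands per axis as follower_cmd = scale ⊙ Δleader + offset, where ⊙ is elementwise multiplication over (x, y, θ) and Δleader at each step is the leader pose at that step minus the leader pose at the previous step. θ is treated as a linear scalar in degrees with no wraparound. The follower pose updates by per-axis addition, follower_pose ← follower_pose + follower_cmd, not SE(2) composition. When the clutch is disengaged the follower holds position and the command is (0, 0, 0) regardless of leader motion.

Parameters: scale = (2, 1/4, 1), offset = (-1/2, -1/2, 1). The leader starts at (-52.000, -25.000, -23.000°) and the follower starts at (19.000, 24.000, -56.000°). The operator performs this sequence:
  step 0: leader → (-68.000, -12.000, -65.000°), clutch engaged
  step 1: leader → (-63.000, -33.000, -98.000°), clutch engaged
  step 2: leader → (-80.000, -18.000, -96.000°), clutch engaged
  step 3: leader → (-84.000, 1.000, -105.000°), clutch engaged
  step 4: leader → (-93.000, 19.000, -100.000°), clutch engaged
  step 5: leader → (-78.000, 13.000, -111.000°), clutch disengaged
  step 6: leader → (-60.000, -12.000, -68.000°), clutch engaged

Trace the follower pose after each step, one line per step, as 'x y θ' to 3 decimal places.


-13.500 26.750 -97.000
-4.000 21.000 -129.000
-38.500 24.250 -126.000
-47.000 28.500 -134.000
-65.500 32.500 -128.000
-65.500 32.500 -128.000
-30.000 25.750 -84.000

step 0: Δleader=(-16.000, 13.000, -42.000°), engaged; cmd=(-32.500, 2.750, -41.000°) → follower=(-13.500, 26.750, -97.000°)
step 1: Δleader=(5.000, -21.000, -33.000°), engaged; cmd=(9.500, -5.750, -32.000°) → follower=(-4.000, 21.000, -129.000°)
step 2: Δleader=(-17.000, 15.000, 2.000°), engaged; cmd=(-34.500, 3.250, 3.000°) → follower=(-38.500, 24.250, -126.000°)
step 3: Δleader=(-4.000, 19.000, -9.000°), engaged; cmd=(-8.500, 4.250, -8.000°) → follower=(-47.000, 28.500, -134.000°)
step 4: Δleader=(-9.000, 18.000, 5.000°), engaged; cmd=(-18.500, 4.000, 6.000°) → follower=(-65.500, 32.500, -128.000°)
step 5: Δleader=(15.000, -6.000, -11.000°), disengaged; cmd=(0,0,0) → follower holds at (-65.500, 32.500, -128.000°)
step 6: Δleader=(18.000, -25.000, 43.000°), engaged; cmd=(35.500, -6.750, 44.000°) → follower=(-30.000, 25.750, -84.000°)


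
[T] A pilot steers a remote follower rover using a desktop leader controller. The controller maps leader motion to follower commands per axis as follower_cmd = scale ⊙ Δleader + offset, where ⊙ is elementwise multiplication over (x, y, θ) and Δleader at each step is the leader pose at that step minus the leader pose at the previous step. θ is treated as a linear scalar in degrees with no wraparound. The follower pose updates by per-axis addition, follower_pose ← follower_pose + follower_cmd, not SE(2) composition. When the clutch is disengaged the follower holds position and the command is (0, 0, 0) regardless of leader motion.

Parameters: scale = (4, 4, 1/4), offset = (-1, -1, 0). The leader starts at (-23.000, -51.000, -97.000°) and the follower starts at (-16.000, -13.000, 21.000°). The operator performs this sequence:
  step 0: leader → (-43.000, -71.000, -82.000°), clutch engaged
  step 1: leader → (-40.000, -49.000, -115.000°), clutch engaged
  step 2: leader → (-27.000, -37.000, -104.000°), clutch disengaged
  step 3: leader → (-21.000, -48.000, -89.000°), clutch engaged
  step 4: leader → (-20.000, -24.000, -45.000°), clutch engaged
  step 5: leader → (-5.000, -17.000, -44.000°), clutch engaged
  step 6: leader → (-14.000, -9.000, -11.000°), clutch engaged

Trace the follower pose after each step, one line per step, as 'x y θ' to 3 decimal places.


step 0: Δleader=(-20.000, -20.000, 15.000°), engaged; cmd=(-81.000, -81.000, 3.750°) → follower=(-97.000, -94.000, 24.750°)
step 1: Δleader=(3.000, 22.000, -33.000°), engaged; cmd=(11.000, 87.000, -8.250°) → follower=(-86.000, -7.000, 16.500°)
step 2: Δleader=(13.000, 12.000, 11.000°), disengaged; cmd=(0,0,0) → follower holds at (-86.000, -7.000, 16.500°)
step 3: Δleader=(6.000, -11.000, 15.000°), engaged; cmd=(23.000, -45.000, 3.750°) → follower=(-63.000, -52.000, 20.250°)
step 4: Δleader=(1.000, 24.000, 44.000°), engaged; cmd=(3.000, 95.000, 11.000°) → follower=(-60.000, 43.000, 31.250°)
step 5: Δleader=(15.000, 7.000, 1.000°), engaged; cmd=(59.000, 27.000, 0.250°) → follower=(-1.000, 70.000, 31.500°)
step 6: Δleader=(-9.000, 8.000, 33.000°), engaged; cmd=(-37.000, 31.000, 8.250°) → follower=(-38.000, 101.000, 39.750°)

-97.000 -94.000 24.750
-86.000 -7.000 16.500
-86.000 -7.000 16.500
-63.000 -52.000 20.250
-60.000 43.000 31.250
-1.000 70.000 31.500
-38.000 101.000 39.750


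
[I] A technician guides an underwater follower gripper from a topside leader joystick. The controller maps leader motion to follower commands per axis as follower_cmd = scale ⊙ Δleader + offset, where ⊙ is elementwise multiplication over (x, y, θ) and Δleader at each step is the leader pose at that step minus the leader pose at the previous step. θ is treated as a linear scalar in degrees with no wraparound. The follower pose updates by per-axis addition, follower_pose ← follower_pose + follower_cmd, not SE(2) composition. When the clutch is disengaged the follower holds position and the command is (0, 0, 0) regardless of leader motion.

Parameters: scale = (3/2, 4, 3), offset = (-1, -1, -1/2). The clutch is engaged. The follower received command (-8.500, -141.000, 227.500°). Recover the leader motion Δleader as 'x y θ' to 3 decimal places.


-5.000 -35.000 76.000

axis x: (-8.500 − -1) / (3/2) = -5.000
axis y: (-141.000 − -1) / (4) = -35.000
axis θ: (227.500 − -1/2) / (3) = 76.000


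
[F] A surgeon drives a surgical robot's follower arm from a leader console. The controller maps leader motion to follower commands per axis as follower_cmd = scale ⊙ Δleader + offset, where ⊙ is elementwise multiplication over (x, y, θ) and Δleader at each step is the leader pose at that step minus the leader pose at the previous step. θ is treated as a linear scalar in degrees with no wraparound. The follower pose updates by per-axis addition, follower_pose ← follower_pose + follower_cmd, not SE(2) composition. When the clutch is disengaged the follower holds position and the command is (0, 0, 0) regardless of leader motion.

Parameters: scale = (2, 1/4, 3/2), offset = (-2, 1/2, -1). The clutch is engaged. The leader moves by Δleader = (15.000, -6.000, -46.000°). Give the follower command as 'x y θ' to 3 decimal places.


axis x: 2·15.000 + -2 = 28.000
axis y: 1/4·-6.000 + 1/2 = -1.000
axis θ: 3/2·-46.000 + -1 = -70.000

28.000 -1.000 -70.000


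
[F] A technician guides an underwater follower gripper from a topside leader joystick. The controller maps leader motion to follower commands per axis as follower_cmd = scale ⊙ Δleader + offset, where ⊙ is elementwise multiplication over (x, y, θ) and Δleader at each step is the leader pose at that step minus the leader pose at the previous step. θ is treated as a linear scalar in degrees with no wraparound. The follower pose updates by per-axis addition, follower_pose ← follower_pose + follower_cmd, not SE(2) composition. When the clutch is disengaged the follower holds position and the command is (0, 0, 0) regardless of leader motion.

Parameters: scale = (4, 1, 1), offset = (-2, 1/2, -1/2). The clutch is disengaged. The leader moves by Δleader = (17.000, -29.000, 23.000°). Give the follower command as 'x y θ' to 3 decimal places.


0.000 0.000 0.000

clutch disengaged → follower holds; cmd = (0, 0, 0)


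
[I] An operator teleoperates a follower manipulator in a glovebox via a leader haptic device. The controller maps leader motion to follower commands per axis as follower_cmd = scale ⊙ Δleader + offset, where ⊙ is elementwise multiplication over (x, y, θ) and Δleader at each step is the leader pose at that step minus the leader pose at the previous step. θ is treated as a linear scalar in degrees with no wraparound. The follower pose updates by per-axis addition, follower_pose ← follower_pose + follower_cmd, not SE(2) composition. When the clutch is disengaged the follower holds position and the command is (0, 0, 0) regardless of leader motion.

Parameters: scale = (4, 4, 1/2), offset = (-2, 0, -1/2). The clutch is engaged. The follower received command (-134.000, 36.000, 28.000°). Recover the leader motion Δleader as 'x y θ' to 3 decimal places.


axis x: (-134.000 − -2) / (4) = -33.000
axis y: (36.000 − 0) / (4) = 9.000
axis θ: (28.000 − -1/2) / (1/2) = 57.000

-33.000 9.000 57.000


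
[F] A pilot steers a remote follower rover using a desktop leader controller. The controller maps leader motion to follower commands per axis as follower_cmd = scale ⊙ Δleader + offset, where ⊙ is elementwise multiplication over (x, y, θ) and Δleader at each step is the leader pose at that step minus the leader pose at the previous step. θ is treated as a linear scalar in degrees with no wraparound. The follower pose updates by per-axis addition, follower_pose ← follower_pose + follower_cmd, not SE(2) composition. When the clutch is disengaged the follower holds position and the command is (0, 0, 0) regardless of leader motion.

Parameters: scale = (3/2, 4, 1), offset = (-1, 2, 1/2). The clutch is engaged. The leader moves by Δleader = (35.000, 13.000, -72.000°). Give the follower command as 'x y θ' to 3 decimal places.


51.500 54.000 -71.500

axis x: 3/2·35.000 + -1 = 51.500
axis y: 4·13.000 + 2 = 54.000
axis θ: 1·-72.000 + 1/2 = -71.500


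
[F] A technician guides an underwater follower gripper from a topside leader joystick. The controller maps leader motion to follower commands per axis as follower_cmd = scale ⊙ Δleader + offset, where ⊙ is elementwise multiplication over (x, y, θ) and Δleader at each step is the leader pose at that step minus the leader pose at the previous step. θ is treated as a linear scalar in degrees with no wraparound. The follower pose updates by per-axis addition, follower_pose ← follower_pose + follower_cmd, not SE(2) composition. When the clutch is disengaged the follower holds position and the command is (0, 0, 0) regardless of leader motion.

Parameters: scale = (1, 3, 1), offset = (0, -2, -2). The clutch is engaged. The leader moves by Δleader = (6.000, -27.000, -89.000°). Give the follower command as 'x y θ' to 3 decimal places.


axis x: 1·6.000 + 0 = 6.000
axis y: 3·-27.000 + -2 = -83.000
axis θ: 1·-89.000 + -2 = -91.000

6.000 -83.000 -91.000
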